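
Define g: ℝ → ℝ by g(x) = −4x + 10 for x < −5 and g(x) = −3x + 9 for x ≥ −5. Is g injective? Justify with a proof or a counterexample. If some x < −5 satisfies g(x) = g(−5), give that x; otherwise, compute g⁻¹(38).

Both pieces are strictly decreasing (slopes −4 and −3), so each is injective on its own interval.
The left piece maps (−∞, −5) onto (30, ∞); the right piece maps [−5, ∞) onto (−∞, 24].
These images are disjoint, so no value is attained by both pieces. Therefore g is injective.
Because the two images are disjoint, no x < −5 has g(x) = g(−5), so we compute g⁻¹(38): 38 lies in (30, ∞), so solve −4x + 10 = 38: x = (38 − 10)/(−4) = −7.

-7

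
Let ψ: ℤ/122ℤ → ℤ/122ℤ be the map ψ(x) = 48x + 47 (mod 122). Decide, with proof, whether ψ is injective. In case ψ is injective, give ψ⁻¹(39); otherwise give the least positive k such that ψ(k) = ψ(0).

We have gcd(48, 122) = 2 > 1. Taking a = 0 and b = 61: ψ(0) = 47 and ψ(61) = 48·61 + 47 = 2975 ≡ 47 (mod 122).
So ψ(0) = ψ(61) while 0 ≠ 61, therefore ψ is not injective.
Since ψ is not injective, we find the least positive k with ψ(k) = ψ(0): this means 48k ≡ 0 (mod 122), i.e. 122 ∣ 48k. Since gcd(48, 122) = 2, dividing through by 2 this holds exactly when 61 ∣ 24k, and as gcd(24, 61) = 1, exactly when 61 ∣ k.
The smallest positive such k is 61.

61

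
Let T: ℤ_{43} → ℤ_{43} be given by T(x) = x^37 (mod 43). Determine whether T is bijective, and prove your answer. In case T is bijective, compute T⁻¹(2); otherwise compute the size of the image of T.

Since 43 is prime, the nonzero elements of ℤ_{43} form a cyclic group of order 42.
As gcd(37, 42) = 1, raising to the 37th power is a bijection on this group: if a^37 ≡ b^37 then (ab^{−1})^37 = 1, and the only element of order dividing gcd(37, 42) = 1 is 1, so a = b.
With T(0) = 0 this makes T injective on all of ℤ_{43}, hence bijective (finite equal-size domain and codomain). In particular T is bijective.
Since T is bijective, we find the preimage of 2. The inverse of x ↦ x^37 on (ℤ_{43})^× is x ↦ x^25, because 37·25 = 925 = 22·42 + 1 ≡ 1 (mod 42) and x^{42} = 1 for x ≠ 0 (Fermat). So T⁻¹(2) = 2^25 mod 43.
Repeated squaring mod 43: 2^1 ≡ 2, 2^2 ≡ 2² = 4, 2^4 ≡ 4² = 16, 2^8 ≡ 16² = 256 ≡ 41, 2^16 ≡ 41² = 1681 ≡ 4. Since 25 = 16 + 8 + 1, 2^25 ≡ 4·41·2: 4·41 = 164 ≡ 35, then 35·2 = 70 ≡ 27. So 2^25 ≡ 27 (mod 43).
Hence T⁻¹(2) = 27.

27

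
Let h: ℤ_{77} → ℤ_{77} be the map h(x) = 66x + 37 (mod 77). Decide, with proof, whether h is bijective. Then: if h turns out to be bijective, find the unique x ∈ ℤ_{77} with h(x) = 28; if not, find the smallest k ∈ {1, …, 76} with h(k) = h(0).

Recall: h is injective when h(s) = h(t) forces s = t.
We have gcd(66, 77) = 11 > 1. Taking s = 0 and t = 7: h(0) = 37 and h(7) = 66·7 + 37 = 499 ≡ 37 (mod 77).
So h(0) = h(7) while 0 ≠ 7, hence h is not injective, hence not bijective.
Since h is not bijective, we find the least positive k with h(k) = h(0): this means 66k ≡ 0 (mod 77), i.e. 77 ∣ 66k. Since gcd(66, 77) = 11, dividing through by 11 this holds exactly when 7 ∣ 6k, and as gcd(6, 7) = 1, exactly when 7 ∣ k.
The smallest positive such k is 7.

7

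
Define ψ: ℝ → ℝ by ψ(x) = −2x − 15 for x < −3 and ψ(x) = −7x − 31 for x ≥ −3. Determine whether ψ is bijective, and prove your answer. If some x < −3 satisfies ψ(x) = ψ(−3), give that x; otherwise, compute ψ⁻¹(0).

-15/2

Both pieces are strictly decreasing (slopes −2 and −7), so each is injective on its own interval.
The left piece maps (−∞, −3) onto (−9, ∞); the right piece maps [−3, ∞) onto (−∞, −10].
The images leave a gap (−9 has no preimage), so ψ is not surjective, hence not bijective.
Because the two images are disjoint, no x < −3 has ψ(x) = ψ(−3), so we compute ψ⁻¹(0): 0 lies in (−9, ∞), so solve −2x − 15 = 0: x = (0 + 15)/(−2) = −15/2.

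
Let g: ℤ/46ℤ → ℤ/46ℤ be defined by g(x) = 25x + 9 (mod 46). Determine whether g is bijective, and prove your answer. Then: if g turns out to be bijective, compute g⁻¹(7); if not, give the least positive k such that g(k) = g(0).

22

By definition, g is injective when g(x_1) = g(x_2) forces x_1 = x_2.
Suppose g(x_1) = g(x_2) in ℤ/46ℤ. Then 25x_1 + 9 ≡ 25x_2 + 9 (mod 46), hence 25(x_1 − x_2) ≡ 0 (mod 46).
Since gcd(25, 46) = 1, 25 is invertible modulo 46, hence x_1 − x_2 ≡ 0 (mod 46), i.e. x_1 = x_2.
We now compute 25⁻¹ mod 46 explicitly. Euclid's algorithm: 46 = 1·25 + 21, 25 = 1·21 + 4, 21 = 5·4 + 1; back-substituting gives 1 = 35·25 − 19·46, so 25⁻¹ ≡ 35 (mod 46).
Then y ↦ 35(y − 9) is a two-sided inverse to g, so every y ∈ ℤ/46ℤ has a preimage.
Therefore g is bijective.
Since g is bijective, we compute g⁻¹(7): solve 25x + 9 ≡ 7 (mod 46), i.e. 25x ≡ 44 (mod 46).
Multiplying by 25⁻¹ = 35 gives x ≡ 35·44 = 1540 = 33·46 + 22 ≡ 22 (mod 46).
Check: g(22) = 25·22 + 9 = 559 = 12·46 + 7 ≡ 7 (mod 46).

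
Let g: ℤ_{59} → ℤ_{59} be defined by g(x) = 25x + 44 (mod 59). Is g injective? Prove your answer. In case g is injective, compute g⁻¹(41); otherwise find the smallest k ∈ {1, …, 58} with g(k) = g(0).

40

Suppose g(s) = g(t) in ℤ_{59}. Then 25s + 44 ≡ 25t + 44 (mod 59), therefore 25(s − t) ≡ 0 (mod 59).
Since gcd(25, 59) = 1, 25 is invertible modulo 59, thus s − t ≡ 0 (mod 59), i.e. s = t.
Therefore g is injective.
We now compute 25⁻¹ mod 59 explicitly. Euclid's algorithm: 59 = 2·25 + 9, 25 = 2·9 + 7, 9 = 1·7 + 2, 7 = 3·2 + 1; back-substituting gives 1 = 26·25 − 11·59, so 25⁻¹ ≡ 26 (mod 59).
Since g is injective, we compute g⁻¹(41): solve 25x + 44 ≡ 41 (mod 59), i.e. 25x ≡ 56 (mod 59).
Multiplying by 25⁻¹ = 26 gives x ≡ 26·56 = 1456 = 24·59 + 40 ≡ 40 (mod 59).
Check: g(40) = 25·40 + 44 = 1044 = 17·59 + 41 ≡ 41 (mod 59).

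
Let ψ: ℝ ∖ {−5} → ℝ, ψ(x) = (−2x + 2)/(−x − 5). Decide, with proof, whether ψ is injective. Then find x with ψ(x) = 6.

-8

Suppose ψ(u) = ψ(v). Cross-multiplying: (−2u + 2)(−v − 5) = (−2v + 2)(−u − 5).
Expanding both sides and cancelling the symmetric terms leaves 12·(u − v) = 0. Since 12 ≠ 0, u = v. Hence ψ is injective.
Solving ψ(x) = 6: cross-multiplying gives −2x + 2 = 6(−x − 5), which rearranges to 4x = −32, so x = −8.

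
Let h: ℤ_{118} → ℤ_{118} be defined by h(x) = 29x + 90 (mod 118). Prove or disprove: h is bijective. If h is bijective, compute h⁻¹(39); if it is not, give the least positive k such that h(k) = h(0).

If h(x_1) = h(x_2), then 29x_1 ≡ 29x_2 (mod 118). Because gcd(29, 118) = 1, we may cancel 29 to get x_1 ≡ x_2 (mod 118).
We now compute 29⁻¹ mod 118 explicitly. Euclid's algorithm: 118 = 4·29 + 2, 29 = 14·2 + 1; back-substituting gives 1 = 57·29 − 14·118, so 29⁻¹ ≡ 57 (mod 118).
Then y ↦ 57(y − 90) is a two-sided inverse to h, so every y ∈ ℤ_{118} has a preimage.
Thus h is bijective.
Since h is bijective, we compute h⁻¹(39): solve 29x + 90 ≡ 39 (mod 118), i.e. 29x ≡ 67 (mod 118).
Multiplying by 29⁻¹ = 57 gives x ≡ 57·67 = 3819 = 32·118 + 43 ≡ 43 (mod 118).
Check: h(43) = 29·43 + 90 = 1337 = 11·118 + 39 ≡ 39 (mod 118).

43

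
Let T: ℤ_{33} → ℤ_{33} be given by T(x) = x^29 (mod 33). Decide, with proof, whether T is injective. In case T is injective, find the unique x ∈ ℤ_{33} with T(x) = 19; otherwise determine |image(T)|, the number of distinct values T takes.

Computing x^29 mod 33 for each x (by repeated squaring, reducing mod 33 at every step), the values T(0), T(1), …, T(32) are: 0, 1, 17, 15, 25, 20, 24, 19, 29, 27, 10, 11, 12, 28, 26, 3, 31, 2, 30, 7, 5, 21, 22, 23, 6, 4, 14, 9, 13, 8, 18, 16, 32.
Every element of ℤ_{33} appears exactly once in this list, so T is a bijection, and in particular injective.
Since T is injective, we read off the preimage of 19 from the same table: T(7) = 19, so T⁻¹(19) = 7.

7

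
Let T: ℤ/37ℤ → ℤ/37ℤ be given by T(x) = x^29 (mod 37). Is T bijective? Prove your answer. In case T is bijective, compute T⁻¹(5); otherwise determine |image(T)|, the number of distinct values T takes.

17

Since 37 is prime, the nonzero elements of ℤ/37ℤ form a cyclic group of order 36.
As gcd(29, 36) = 1, raising to the 29th power is a bijection on this group: if a^29 ≡ b^29 then (ab^{−1})^29 = 1, and the only element of order dividing gcd(29, 36) = 1 is 1, so a = b.
With T(0) = 0 this makes T injective on all of ℤ/37ℤ, hence bijective (finite equal-size domain and codomain). In particular T is bijective.
Since T is bijective, we find the preimage of 5. The inverse of x ↦ x^29 on (ℤ/37ℤ)^× is x ↦ x^5, because 29·5 = 145 = 4·36 + 1 ≡ 1 (mod 36) and x^{36} = 1 for x ≠ 0 (Fermat). So T⁻¹(5) = 5^5 mod 37.
Repeated squaring mod 37: 5^1 ≡ 5, 5^2 ≡ 5² = 25, 5^4 ≡ 25² = 625 ≡ 33. Since 5 = 4 + 1, 5^5 ≡ 33·5: 33·5 = 165 ≡ 17. So 5^5 ≡ 17 (mod 37).
Hence T⁻¹(5) = 17.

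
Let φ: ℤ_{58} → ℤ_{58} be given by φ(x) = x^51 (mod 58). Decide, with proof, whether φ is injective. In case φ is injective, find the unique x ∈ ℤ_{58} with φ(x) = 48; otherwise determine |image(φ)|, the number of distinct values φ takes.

Computing x^51 mod 58 for each x (by repeated squaring, reducing mod 58 at every step), the values φ(0), φ(1), …, φ(57) are: 0, 1, 10, 37, 42, 33, 22, 49, 14, 35, 40, 27, 46, 5, 26, 3, 24, 41, 2, 47, 52, 15, 38, 7, 54, 45, 50, 19, 28, 29, 30, 39, 8, 13, 4, 51, 20, 43, 6, 11, 56, 17, 34, 55, 32, 53, 12, 31, 18, 23, 44, 9, 36, 25, 16, 21, 48, 57.
Every element of ℤ_{58} appears exactly once in this list, so φ is a bijection, and in particular injective.
Since φ is injective, we read off the preimage of 48 from the same table: φ(56) = 48, so φ⁻¹(48) = 56.

56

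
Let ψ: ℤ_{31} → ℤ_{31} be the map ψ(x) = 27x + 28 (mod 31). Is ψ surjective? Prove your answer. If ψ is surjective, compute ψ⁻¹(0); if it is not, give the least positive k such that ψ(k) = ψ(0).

By definition, surjectivity means every element of the codomain has a preimage under ψ.
Since gcd(27, 31) = 1, 27 is invertible modulo 31. Euclid's algorithm: 31 = 1·27 + 4, 27 = 6·4 + 3, 4 = 1·3 + 1; back-substituting gives 1 = 23·27 − 20·31, so 27⁻¹ ≡ 23 (mod 31).
Then y ↦ 23(y − 28) is a two-sided inverse to ψ, so every y ∈ ℤ_{31} has a preimage.
Therefore ψ is surjective.
Since ψ is surjective, we compute ψ⁻¹(0): solve 27x + 28 ≡ 0 (mod 31), i.e. 27x ≡ 3 (mod 31).
Multiplying by 27⁻¹ = 23 gives x ≡ 23·3 = 69 = 2·31 + 7 ≡ 7 (mod 31).
Check: ψ(7) = 27·7 + 28 = 217 = 7·31 + 0 ≡ 0 (mod 31).

7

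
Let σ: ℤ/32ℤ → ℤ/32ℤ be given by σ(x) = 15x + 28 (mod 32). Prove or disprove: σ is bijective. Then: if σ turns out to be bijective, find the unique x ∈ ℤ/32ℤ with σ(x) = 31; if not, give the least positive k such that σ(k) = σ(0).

By definition, σ is injective when σ(s) = σ(t) forces s = t.
Suppose σ(s) = σ(t) in ℤ/32ℤ. Then 15s + 28 ≡ 15t + 28 (mod 32), hence 15(s − t) ≡ 0 (mod 32).
Since gcd(15, 32) = 1, 15 is invertible modulo 32, hence s − t ≡ 0 (mod 32), i.e. s = t.
We now compute 15⁻¹ mod 32 explicitly. Euclid's algorithm: 32 = 2·15 + 2, 15 = 7·2 + 1; back-substituting gives 1 = 15·15 − 7·32, so 15⁻¹ ≡ 15 (mod 32).
Then y ↦ 15(y − 28) is a two-sided inverse to σ, so every y ∈ ℤ/32ℤ has a preimage.
Hence σ is bijective.
Since σ is bijective, we compute σ⁻¹(31): solve 15x + 28 ≡ 31 (mod 32), i.e. 15x ≡ 3 (mod 32).
Multiplying by 15⁻¹ = 15 gives x ≡ 15·3 = 45 = 1·32 + 13 ≡ 13 (mod 32).
Check: σ(13) = 15·13 + 28 = 223 = 6·32 + 31 ≡ 31 (mod 32).

13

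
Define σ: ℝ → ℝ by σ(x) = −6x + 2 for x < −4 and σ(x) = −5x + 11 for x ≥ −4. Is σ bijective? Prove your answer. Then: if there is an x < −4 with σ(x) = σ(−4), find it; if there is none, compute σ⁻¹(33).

Both pieces are strictly decreasing (slopes −6 and −5), so each is injective on its own interval.
The left piece maps (−∞, −4) onto (26, ∞); the right piece maps [−4, ∞) onto (−∞, 31].
These images overlap. In particular σ(−4) = 31 (right piece), and solving −6x + 2 = 31 on the left piece gives x = −29/6 < −4.
So σ(−29/6) = σ(−4) with −29/6 ≠ −4, and σ is not injective, hence not bijective. This x = −29/6 is the requested value below −4.

-29/6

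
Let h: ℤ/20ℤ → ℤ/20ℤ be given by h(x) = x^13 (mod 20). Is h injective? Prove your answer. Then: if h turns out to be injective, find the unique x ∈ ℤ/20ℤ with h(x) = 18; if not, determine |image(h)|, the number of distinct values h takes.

h(0) = 0^13 = 0.
h(10): Repeated squaring mod 20: 10^1 ≡ 10, 10^2 ≡ 10² = 100 ≡ 0, 10^4 ≡ 0² = 0, 10^8 ≡ 0² = 0. Since 13 = 8 + 4 + 1, 10^13 ≡ 0·0·10: 0·0 = 0, then 0·10 = 0. So 10^13 ≡ 0 (mod 20).
So h(0) = h(10) = 0 while 0 ≠ 10, therefore h is not injective.
Since h is not injective, we determine |image(h)|. Computing x^13 mod 20 for each x (by repeated squaring, reducing mod 20 at every step), the values h(0), h(1), …, h(19) are: 0, 1, 12, 3, 4, 5, 16, 7, 8, 9, 0, 11, 12, 13, 4, 15, 16, 17, 8, 19.
The distinct values are {0, 1, 3, 4, 5, 7, 8, 9, 11, 12, 13, 15, 16, 17, 19}; there are 15 of them.

15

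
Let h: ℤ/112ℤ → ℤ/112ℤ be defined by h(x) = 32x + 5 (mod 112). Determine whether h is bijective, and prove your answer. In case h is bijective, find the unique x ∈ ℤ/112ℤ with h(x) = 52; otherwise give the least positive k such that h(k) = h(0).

We have gcd(32, 112) = 16 > 1. Taking u = 0 and v = 7: h(0) = 5 and h(7) = 32·7 + 5 = 229 ≡ 5 (mod 112).
So h(0) = h(7) while 0 ≠ 7, so h is not injective, hence not bijective.
Since h is not bijective, we find the least positive k with h(k) = h(0): this means 32k ≡ 0 (mod 112), i.e. 112 ∣ 32k. Since gcd(32, 112) = 16, dividing through by 16 this holds exactly when 7 ∣ 2k, and as gcd(2, 7) = 1, exactly when 7 ∣ k.
The smallest positive such k is 7.

7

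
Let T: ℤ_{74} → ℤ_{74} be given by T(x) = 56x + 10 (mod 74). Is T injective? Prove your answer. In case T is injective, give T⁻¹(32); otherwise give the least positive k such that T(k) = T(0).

We have gcd(56, 74) = 2 > 1. Taking s = 0 and t = 37: T(0) = 10 and T(37) = 56·37 + 10 = 2082 ≡ 10 (mod 74).
So T(0) = T(37) while 0 ≠ 37, thus T is not injective.
Since T is not injective, we find the least positive k with T(k) = T(0): this means 56k ≡ 0 (mod 74), i.e. 74 ∣ 56k. Since gcd(56, 74) = 2, dividing through by 2 this holds exactly when 37 ∣ 28k, and as gcd(28, 37) = 1, exactly when 37 ∣ k.
The smallest positive such k is 37.

37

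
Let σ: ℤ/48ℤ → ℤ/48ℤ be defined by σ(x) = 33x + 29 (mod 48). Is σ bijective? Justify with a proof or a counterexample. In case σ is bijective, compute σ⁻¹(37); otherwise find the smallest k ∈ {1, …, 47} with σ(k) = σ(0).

16

By definition, σ is injective when σ(s) = σ(t) forces s = t.
We have gcd(33, 48) = 3 > 1. Taking s = 0 and t = 16: σ(0) = 29 and σ(16) = 33·16 + 29 = 557 ≡ 29 (mod 48).
So σ(0) = σ(16) while 0 ≠ 16, thus σ is not injective, hence not bijective.
Since σ is not bijective, we find the least positive k with σ(k) = σ(0): this means 33k ≡ 0 (mod 48), i.e. 48 ∣ 33k. Since gcd(33, 48) = 3, dividing through by 3 this holds exactly when 16 ∣ 11k, and as gcd(11, 16) = 1, exactly when 16 ∣ k.
The smallest positive such k is 16.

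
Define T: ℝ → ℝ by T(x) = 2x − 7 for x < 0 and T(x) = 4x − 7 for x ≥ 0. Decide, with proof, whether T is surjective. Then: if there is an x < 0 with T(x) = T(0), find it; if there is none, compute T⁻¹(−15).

-4

Both pieces are strictly increasing (slopes 2 and 4), so each is injective on its own interval.
The left piece maps (−∞, 0) onto (−∞, −7); the right piece maps [0, ∞) onto [−7, ∞).
These images together cover ℝ, so T is surjective.
Because the two images are disjoint, no x < 0 has T(x) = T(0), so we compute T⁻¹(−15): −15 lies in (−∞, −7), so solve 2x − 7 = −15: x = (−15 + 7)/2 = −4.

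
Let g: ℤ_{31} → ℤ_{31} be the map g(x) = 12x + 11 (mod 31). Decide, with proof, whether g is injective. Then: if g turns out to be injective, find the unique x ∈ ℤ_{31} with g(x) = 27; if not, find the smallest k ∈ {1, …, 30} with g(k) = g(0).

22

If g(a) = g(b), then 12a ≡ 12b (mod 31). Because gcd(12, 31) = 1, we may cancel 12 to get a ≡ b (mod 31).
So g is injective.
We now compute 12⁻¹ mod 31 explicitly. Euclid's algorithm: 31 = 2·12 + 7, 12 = 1·7 + 5, 7 = 1·5 + 2, 5 = 2·2 + 1; back-substituting gives 1 = 13·12 − 5·31, so 12⁻¹ ≡ 13 (mod 31).
Since g is injective, we find g⁻¹(27): we need 12x ≡ 27 − 11 ≡ 16 (mod 31). Using 12⁻¹ = 13: x ≡ 13·16 = 208 = 6·31 + 22, so x = 22.
Check: g(22) = 12·22 + 11 = 275 = 8·31 + 27 ≡ 27 (mod 31).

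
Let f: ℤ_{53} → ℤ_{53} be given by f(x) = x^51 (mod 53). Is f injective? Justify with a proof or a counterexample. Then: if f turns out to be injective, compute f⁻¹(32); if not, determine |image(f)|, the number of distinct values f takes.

5

Since 53 is prime, the nonzero elements of ℤ_{53} form a cyclic group of order 52.
As gcd(51, 52) = 1, raising to the 51st power is a bijection on this group: if x_1^51 ≡ x_2^51 then (x_1x_2^{−1})^51 = 1, and the only element of order dividing gcd(51, 52) = 1 is 1, so x_1 = x_2.
With f(0) = 0 this makes f injective on all of ℤ_{53}, hence bijective (finite equal-size domain and codomain). In particular f is injective.
Since f is injective, we find the preimage of 32. The inverse of x ↦ x^51 on (ℤ_{53})^× is x ↦ x^51, because 51·51 = 2601 = 50·52 + 1 ≡ 1 (mod 52) and x^{52} = 1 for x ≠ 0 (Fermat). So f⁻¹(32) = 32^51 mod 53.
Repeated squaring mod 53: 32^1 ≡ 32, 32^2 ≡ 32² = 1024 ≡ 17, 32^4 ≡ 17² = 289 ≡ 24, 32^8 ≡ 24² = 576 ≡ 46, 32^16 ≡ 46² = 2116 ≡ 49, 32^32 ≡ 49² = 2401 ≡ 16. Since 51 = 32 + 16 + 2 + 1, 32^51 ≡ 16·49·17·32: 16·49 = 784 ≡ 42, then 42·17 = 714 ≡ 25, then 25·32 = 800 ≡ 5. So 32^51 ≡ 5 (mod 53).
Hence f⁻¹(32) = 5.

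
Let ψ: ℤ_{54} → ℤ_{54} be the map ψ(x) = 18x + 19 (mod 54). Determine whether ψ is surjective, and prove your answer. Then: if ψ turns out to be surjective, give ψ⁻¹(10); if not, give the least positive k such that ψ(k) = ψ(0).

Recall: surjectivity means every element of the codomain has a preimage under ψ.
Since gcd(18, 54) = 18, we have 18x ≡ 0 (mod 18) for all x, so ψ(x) ≡ 1 (mod 18).
But 0 ≢ 1 (mod 18), so 0 ∈ ℤ_{54} has no preimage. Hence ψ is not surjective.
Since ψ is not surjective, we find the least positive k with ψ(k) = ψ(0): this means 18k ≡ 0 (mod 54), i.e. 54 ∣ 18k. Since gcd(18, 54) = 18, dividing through by 18 this holds exactly when 3 ∣ k.
The smallest positive such k is 3.

3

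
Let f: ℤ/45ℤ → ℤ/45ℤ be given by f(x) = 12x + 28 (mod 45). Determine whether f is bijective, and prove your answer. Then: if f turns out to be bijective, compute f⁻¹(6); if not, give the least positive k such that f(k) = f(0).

15

Recall that f is injective if f(a) = f(b) implies a = b.
We have gcd(12, 45) = 3 > 1. Taking a = 0 and b = 15: f(0) = 28 and f(15) = 12·15 + 28 = 208 ≡ 28 (mod 45).
So f(0) = f(15) while 0 ≠ 15, therefore f is not injective, hence not bijective.
Since f is not bijective, we find the least positive k with f(k) = f(0): this means 12k ≡ 0 (mod 45), i.e. 45 ∣ 12k. Since gcd(12, 45) = 3, dividing through by 3 this holds exactly when 15 ∣ 4k, and as gcd(4, 15) = 1, exactly when 15 ∣ k.
The smallest positive such k is 15.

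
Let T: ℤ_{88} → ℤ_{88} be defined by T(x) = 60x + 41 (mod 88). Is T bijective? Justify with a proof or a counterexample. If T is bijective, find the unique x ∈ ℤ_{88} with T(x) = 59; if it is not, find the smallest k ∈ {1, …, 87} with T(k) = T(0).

We have gcd(60, 88) = 4 > 1. Taking x_1 = 0 and x_2 = 22: T(0) = 41 and T(22) = 60·22 + 41 = 1361 ≡ 41 (mod 88).
So T(0) = T(22) while 0 ≠ 22, hence T is not injective, hence not bijective.
Since T is not bijective, we find the least positive k with T(k) = T(0): this means 60k ≡ 0 (mod 88), i.e. 88 ∣ 60k. Since gcd(60, 88) = 4, dividing through by 4 this holds exactly when 22 ∣ 15k, and as gcd(15, 22) = 1, exactly when 22 ∣ k.
The smallest positive such k is 22.

22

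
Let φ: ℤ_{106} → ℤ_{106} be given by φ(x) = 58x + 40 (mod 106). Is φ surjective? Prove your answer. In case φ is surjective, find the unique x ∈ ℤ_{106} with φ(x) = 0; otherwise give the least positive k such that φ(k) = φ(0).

53

Since gcd(58, 106) = 2, we have 58x ≡ 0 (mod 2) for all x, so φ(x) ≡ 0 (mod 2).
But 1 ≢ 0 (mod 2), so 1 ∈ ℤ_{106} has no preimage. Therefore φ is not surjective.
Since φ is not surjective, we find the least positive k with φ(k) = φ(0): this means 58k ≡ 0 (mod 106), i.e. 106 ∣ 58k. Since gcd(58, 106) = 2, dividing through by 2 this holds exactly when 53 ∣ 29k, and as gcd(29, 53) = 1, exactly when 53 ∣ k.
The smallest positive such k is 53.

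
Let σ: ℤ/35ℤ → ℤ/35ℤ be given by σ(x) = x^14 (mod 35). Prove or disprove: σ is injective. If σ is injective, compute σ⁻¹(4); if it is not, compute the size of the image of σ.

σ(1) = 1^14 = 1.
σ(6): Repeated squaring mod 35: 6^1 ≡ 6, 6^2 ≡ 6² = 36 ≡ 1, 6^4 ≡ 1² = 1, 6^8 ≡ 1² = 1. Since 14 = 8 + 4 + 2, 6^14 ≡ 1·1·1: 1·1 = 1, then 1·1 = 1. So 6^14 ≡ 1 (mod 35).
So σ(1) = σ(6) = 1 while 1 ≠ 6, hence σ is not injective.
Since σ is not injective, we determine |image(σ)|. Computing x^14 mod 35 for each x (by repeated squaring, reducing mod 35 at every step), the values σ(0), σ(1), …, σ(34) are: 0, 1, 4, 9, 16, 25, 1, 14, 29, 11, 30, 16, 4, 29, 21, 15, 11, 9, 9, 11, 15, 21, 29, 4, 16, 30, 11, 29, 14, 1, 25, 16, 9, 4, 1.
The distinct values are {0, 1, 4, 9, 11, 14, 15, 16, 21, 25, 29, 30}; there are 12 of them.

12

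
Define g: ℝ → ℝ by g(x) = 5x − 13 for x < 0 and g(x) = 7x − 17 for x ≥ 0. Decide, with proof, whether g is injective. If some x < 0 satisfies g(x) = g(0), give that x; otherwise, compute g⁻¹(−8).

Both pieces are strictly increasing (slopes 5 and 7), so each is injective on its own interval.
The left piece maps (−∞, 0) onto (−∞, −13); the right piece maps [0, ∞) onto [−17, ∞).
These images overlap. In particular g(0) = −17 (right piece), and solving 5x − 13 = −17 on the left piece gives x = −4/5 < 0.
So g(−4/5) = g(0) with −4/5 ≠ 0, and g is not injective. This x = −4/5 is the requested value below 0.

-4/5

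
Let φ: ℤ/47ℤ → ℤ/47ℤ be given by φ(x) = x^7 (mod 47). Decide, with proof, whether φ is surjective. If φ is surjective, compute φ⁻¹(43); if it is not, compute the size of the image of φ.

Since 47 is prime, the nonzero elements of ℤ/47ℤ form a cyclic group of order 46.
As gcd(7, 46) = 1, raising to the 7th power is a bijection on this group: if x_1^7 ≡ x_2^7 then (x_1x_2^{−1})^7 = 1, and the only element of order dividing gcd(7, 46) = 1 is 1, so x_1 = x_2.
With φ(0) = 0 this makes φ injective on all of ℤ/47ℤ, hence bijective (finite equal-size domain and codomain). In particular φ is surjective.
Since φ is surjective, we find the preimage of 43. The inverse of x ↦ x^7 on (ℤ/47ℤ)^× is x ↦ x^33, because 7·33 = 231 = 5·46 + 1 ≡ 1 (mod 46) and x^{46} = 1 for x ≠ 0 (Fermat). So φ⁻¹(43) = 43^33 mod 47.
Repeated squaring mod 47: 43^1 ≡ 43, 43^2 ≡ 43² = 1849 ≡ 16, 43^4 ≡ 16² = 256 ≡ 21, 43^8 ≡ 21² = 441 ≡ 18, 43^16 ≡ 18² = 324 ≡ 42, 43^32 ≡ 42² = 1764 ≡ 25. Since 33 = 32 + 1, 43^33 ≡ 25·43: 25·43 = 1075 ≡ 41. So 43^33 ≡ 41 (mod 47).
Hence φ⁻¹(43) = 41.

41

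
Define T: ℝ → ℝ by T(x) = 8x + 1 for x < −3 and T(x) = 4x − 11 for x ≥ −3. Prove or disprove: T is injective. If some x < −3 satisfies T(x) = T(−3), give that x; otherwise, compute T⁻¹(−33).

Both pieces are strictly increasing (slopes 8 and 4), so each is injective on its own interval.
The left piece maps (−∞, −3) onto (−∞, −23); the right piece maps [−3, ∞) onto [−23, ∞).
These images are disjoint, so no value is attained by both pieces. Hence T is injective.
Because the two images are disjoint, no x < −3 has T(x) = T(−3), so we compute T⁻¹(−33): −33 lies in (−∞, −23), so solve 8x + 1 = −33: x = (−33 − 1)/8 = −17/4.

-17/4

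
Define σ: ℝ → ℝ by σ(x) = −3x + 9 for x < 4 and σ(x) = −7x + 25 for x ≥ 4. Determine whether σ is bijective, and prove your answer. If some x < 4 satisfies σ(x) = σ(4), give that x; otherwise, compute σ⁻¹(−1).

10/3

Both pieces are strictly decreasing (slopes −3 and −7), so each is injective on its own interval.
The left piece maps (−∞, 4) onto (−3, ∞); the right piece maps [4, ∞) onto (−∞, −3].
Since −3 = −3, the images partition ℝ: σ is injective and surjective, hence bijective.
Because the two images are disjoint, no x < 4 has σ(x) = σ(4), so we compute σ⁻¹(−1): −1 lies in (−3, ∞), so solve −3x + 9 = −1: x = (−1 − 9)/(−3) = 10/3.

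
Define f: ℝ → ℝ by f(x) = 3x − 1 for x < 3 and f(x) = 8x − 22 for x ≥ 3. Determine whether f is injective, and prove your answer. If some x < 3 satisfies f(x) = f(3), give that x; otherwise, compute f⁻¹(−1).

1

Both pieces are strictly increasing (slopes 3 and 8), so each is injective on its own interval.
The left piece maps (−∞, 3) onto (−∞, 8); the right piece maps [3, ∞) onto [2, ∞).
These images overlap. In particular f(3) = 2 (right piece), and solving 3x − 1 = 2 on the left piece gives x = 1 < 3.
So f(1) = f(3) with 1 ≠ 3, and f is not injective. This x = 1 is the requested value below 3.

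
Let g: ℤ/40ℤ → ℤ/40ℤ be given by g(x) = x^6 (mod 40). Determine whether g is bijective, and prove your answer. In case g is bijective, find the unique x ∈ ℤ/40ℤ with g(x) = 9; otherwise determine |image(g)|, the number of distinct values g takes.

g(4): Repeated squaring mod 40: 4^1 ≡ 4, 4^2 ≡ 4² = 16, 4^4 ≡ 16² = 256 ≡ 16. Since 6 = 4 + 2, 4^6 ≡ 16·16: 16·16 = 256 ≡ 16. So 4^6 ≡ 16 (mod 40).
g(6): Repeated squaring mod 40: 6^1 ≡ 6, 6^2 ≡ 6² = 36, 6^4 ≡ 36² = 1296 ≡ 16. Since 6 = 4 + 2, 6^6 ≡ 16·36: 16·36 = 576 ≡ 16. So 6^6 ≡ 16 (mod 40).
So g(4) = g(6) = 16 while 4 ≠ 6, thus g is not injective, hence not bijective.
Since g is not bijective, we determine |image(g)|. Computing x^6 mod 40 for each x (by repeated squaring, reducing mod 40 at every step), the values g(0), g(1), …, g(39) are: 0, 1, 24, 9, 16, 25, 16, 9, 24, 1, 0, 1, 24, 9, 16, 25, 16, 9, 24, 1, 0, 1, 24, 9, 16, 25, 16, 9, 24, 1, 0, 1, 24, 9, 16, 25, 16, 9, 24, 1.
The distinct values are {0, 1, 9, 16, 24, 25}; there are 6 of them.

6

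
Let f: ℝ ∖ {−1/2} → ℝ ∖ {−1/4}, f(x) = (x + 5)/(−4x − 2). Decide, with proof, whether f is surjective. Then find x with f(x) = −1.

1

For any y ≠ −1/4, solving y(−4x − 2) = x + 5 for x gives a well-defined x ≠ −1/2. So f is surjective.
Solving f(x) = −1: cross-multiplying gives x + 5 = −1(−4x − 2), which rearranges to −3x = −3, so x = 1.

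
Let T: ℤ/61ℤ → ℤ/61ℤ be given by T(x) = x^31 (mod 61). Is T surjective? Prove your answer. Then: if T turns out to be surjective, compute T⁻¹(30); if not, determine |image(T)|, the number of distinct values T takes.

31

Since 61 is prime, the nonzero elements of ℤ/61ℤ form a cyclic group of order 60.
As gcd(31, 60) = 1, raising to the 31st power is a bijection on this group: if a^31 ≡ b^31 then (ab^{−1})^31 = 1, and the only element of order dividing gcd(31, 60) = 1 is 1, so a = b.
With T(0) = 0 this makes T injective on all of ℤ/61ℤ, hence bijective (finite equal-size domain and codomain). In particular T is surjective.
Since T is surjective, we find the preimage of 30. The inverse of x ↦ x^31 on (ℤ/61ℤ)^× is x ↦ x^31, because 31·31 = 961 = 16·60 + 1 ≡ 1 (mod 60) and x^{60} = 1 for x ≠ 0 (Fermat). So T⁻¹(30) = 30^31 mod 61.
Repeated squaring mod 61: 30^1 ≡ 30, 30^2 ≡ 30² = 900 ≡ 46, 30^4 ≡ 46² = 2116 ≡ 42, 30^8 ≡ 42² = 1764 ≡ 56, 30^16 ≡ 56² = 3136 ≡ 25. Since 31 = 16 + 8 + 4 + 2 + 1, 30^31 ≡ 25·56·42·46·30: 25·56 = 1400 ≡ 58, then 58·42 = 2436 ≡ 57, then 57·46 = 2622 ≡ 60, then 60·30 = 1800 ≡ 31. So 30^31 ≡ 31 (mod 61).
Hence T⁻¹(30) = 31.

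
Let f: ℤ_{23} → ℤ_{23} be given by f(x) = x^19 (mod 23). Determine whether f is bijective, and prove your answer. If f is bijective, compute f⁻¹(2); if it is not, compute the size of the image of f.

Since 23 is prime, the nonzero elements of ℤ_{23} form a cyclic group of order 22.
As gcd(19, 22) = 1, raising to the 19th power is a bijection on this group: if u^19 ≡ v^19 then (uv^{−1})^19 = 1, and the only element of order dividing gcd(19, 22) = 1 is 1, so u = v.
With f(0) = 0 this makes f injective on all of ℤ_{23}, hence bijective (finite equal-size domain and codomain). In particular f is bijective.
Since f is bijective, we find the preimage of 2. The inverse of x ↦ x^19 on (ℤ_{23})^× is x ↦ x^7, because 19·7 = 133 = 6·22 + 1 ≡ 1 (mod 22) and x^{22} = 1 for x ≠ 0 (Fermat). So f⁻¹(2) = 2^7 mod 23.
Repeated squaring mod 23: 2^1 ≡ 2, 2^2 ≡ 2² = 4, 2^4 ≡ 4² = 16. Since 7 = 4 + 2 + 1, 2^7 ≡ 16·4·2: 16·4 = 64 ≡ 18, then 18·2 = 36 ≡ 13. So 2^7 ≡ 13 (mod 23).
Hence f⁻¹(2) = 13.

13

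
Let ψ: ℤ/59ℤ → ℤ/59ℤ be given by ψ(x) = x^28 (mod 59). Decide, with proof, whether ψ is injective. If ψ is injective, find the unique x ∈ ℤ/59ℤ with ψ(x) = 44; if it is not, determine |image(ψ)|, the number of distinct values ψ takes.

ψ(29): Repeated squaring mod 59: 29^1 ≡ 29, 29^2 ≡ 29² = 841 ≡ 15, 29^4 ≡ 15² = 225 ≡ 48, 29^8 ≡ 48² = 2304 ≡ 3, 29^16 ≡ 3² = 9. Since 28 = 16 + 8 + 4, 29^28 ≡ 9·3·48: 9·3 = 27, then 27·48 = 1296 ≡ 57. So 29^28 ≡ 57 (mod 59).
ψ(30): Repeated squaring mod 59: 30^1 ≡ 30, 30^2 ≡ 30² = 900 ≡ 15, 30^4 ≡ 15² = 225 ≡ 48, 30^8 ≡ 48² = 2304 ≡ 3, 30^16 ≡ 3² = 9. Since 28 = 16 + 8 + 4, 30^28 ≡ 9·3·48: 9·3 = 27, then 27·48 = 1296 ≡ 57. So 30^28 ≡ 57 (mod 59).
So ψ(29) = ψ(30) = 57 while 29 ≠ 30, hence ψ is not injective.
Since ψ is not injective, we determine |image(ψ)|. Computing x^28 mod 59 for each x (by repeated squaring, reducing mod 59 at every step), the values ψ(0), ψ(1), …, ψ(58) are: 0, 1, 29, 20, 15, 12, 49, 17, 22, 46, 53, 16, 5, 9, 21, 4, 48, 7, 36, 28, 3, 45, 51, 41, 27, 26, 25, 35, 19, 57, 57, 19, 35, 25, 26, 27, 41, 51, 45, 3, 28, 36, 7, 48, 4, 21, 9, 5, 16, 53, 46, 22, 17, 49, 12, 15, 20, 29, 1.
The distinct values are {0, 1, 3, 4, 5, 7, 9, 12, 15, 16, 17, 19, 20, 21, 22, 25, 26, 27, 28, 29, 35, 36, 41, 45, 46, 48, 49, 51, 53, 57}; there are 30 of them.

30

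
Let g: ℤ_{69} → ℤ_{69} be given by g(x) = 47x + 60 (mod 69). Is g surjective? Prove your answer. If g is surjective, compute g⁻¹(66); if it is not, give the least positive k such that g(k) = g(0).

6

By definition, surjectivity means every element of the codomain has a preimage under g.
Since gcd(47, 69) = 1, 47 is invertible modulo 69. Euclid's algorithm: 69 = 1·47 + 22, 47 = 2·22 + 3, 22 = 7·3 + 1; back-substituting gives 1 = 47·47 − 32·69, so 47⁻¹ ≡ 47 (mod 69).
For any y ∈ ℤ_{69}, x = 47(y − 60) mod 69 satisfies g(x) = 47·47(y − 60) + 60 ≡ y (since 47·47 ≡ 1 mod 69). So every y has a preimage.
Therefore g is surjective.
Since g is surjective, we compute g⁻¹(66): solve 47x + 60 ≡ 66 (mod 69), i.e. 47x ≡ 6 (mod 69).
Multiplying by 47⁻¹ = 47 gives x ≡ 47·6 = 282 = 4·69 + 6 ≡ 6 (mod 69).
Check: g(6) = 47·6 + 60 = 342 = 4·69 + 66 ≡ 66 (mod 69).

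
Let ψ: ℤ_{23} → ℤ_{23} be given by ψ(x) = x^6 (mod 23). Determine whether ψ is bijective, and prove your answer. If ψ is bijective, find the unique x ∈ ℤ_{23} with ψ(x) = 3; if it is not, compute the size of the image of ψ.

12

ψ(11): Repeated squaring mod 23: 11^1 ≡ 11, 11^2 ≡ 11² = 121 ≡ 6, 11^4 ≡ 6² = 36 ≡ 13. Since 6 = 4 + 2, 11^6 ≡ 13·6: 13·6 = 78 ≡ 9. So 11^6 ≡ 9 (mod 23).
ψ(12): Repeated squaring mod 23: 12^1 ≡ 12, 12^2 ≡ 12² = 144 ≡ 6, 12^4 ≡ 6² = 36 ≡ 13. Since 6 = 4 + 2, 12^6 ≡ 13·6: 13·6 = 78 ≡ 9. So 12^6 ≡ 9 (mod 23).
So ψ(11) = ψ(12) = 9 while 11 ≠ 12, therefore ψ is not injective, hence not bijective.
Since ψ is not bijective, we determine |image(ψ)|. Computing x^6 mod 23 for each x (by repeated squaring, reducing mod 23 at every step), the values ψ(0), ψ(1), …, ψ(22) are: 0, 1, 18, 16, 2, 8, 12, 4, 13, 3, 6, 9, 9, 6, 3, 13, 4, 12, 8, 2, 16, 18, 1.
The distinct values are {0, 1, 2, 3, 4, 6, 8, 9, 12, 13, 16, 18}; there are 12 of them.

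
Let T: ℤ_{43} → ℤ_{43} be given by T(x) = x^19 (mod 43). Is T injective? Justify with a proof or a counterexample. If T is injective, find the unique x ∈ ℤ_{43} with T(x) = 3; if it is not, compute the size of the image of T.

Since 43 is prime, the nonzero elements of ℤ_{43} form a cyclic group of order 42.
As gcd(19, 42) = 1, raising to the 19th power is a bijection on this group: if u^19 ≡ v^19 then (uv^{−1})^19 = 1, and the only element of order dividing gcd(19, 42) = 1 is 1, so u = v.
With T(0) = 0 this makes T injective on all of ℤ_{43}, hence bijective (finite equal-size domain and codomain). In particular T is injective.
Since T is injective, we find the preimage of 3. The inverse of x ↦ x^19 on (ℤ_{43})^× is x ↦ x^31, because 19·31 = 589 = 14·42 + 1 ≡ 1 (mod 42) and x^{42} = 1 for x ≠ 0 (Fermat). So T⁻¹(3) = 3^31 mod 43.
Repeated squaring mod 43: 3^1 ≡ 3, 3^2 ≡ 3² = 9, 3^4 ≡ 9² = 81 ≡ 38, 3^8 ≡ 38² = 1444 ≡ 25, 3^16 ≡ 25² = 625 ≡ 23. Since 31 = 16 + 8 + 4 + 2 + 1, 3^31 ≡ 23·25·38·9·3: 23·25 = 575 ≡ 16, then 16·38 = 608 ≡ 6, then 6·9 = 54 ≡ 11, then 11·3 = 33. So 3^31 ≡ 33 (mod 43).
Hence T⁻¹(3) = 33.

33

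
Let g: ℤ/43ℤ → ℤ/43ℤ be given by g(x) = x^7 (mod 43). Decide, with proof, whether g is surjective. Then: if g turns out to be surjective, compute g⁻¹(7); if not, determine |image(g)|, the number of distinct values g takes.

7

g(1) = 1^7 = 1.
g(4): Repeated squaring mod 43: 4^1 ≡ 4, 4^2 ≡ 4² = 16, 4^4 ≡ 16² = 256 ≡ 41. Since 7 = 4 + 2 + 1, 4^7 ≡ 41·16·4: 41·16 = 656 ≡ 11, then 11·4 = 44 ≡ 1. So 4^7 ≡ 1 (mod 43).
So g(1) = g(4) = 1 while 1 ≠ 4, hence g is not injective.
A non-injective map from the 43-element set ℤ/43ℤ to itself takes at most 42 distinct values, so it cannot be surjective. Therefore g is not surjective.
Since g is not surjective, we determine |image(g)|. Computing x^7 mod 43 for each x (by repeated squaring, reducing mod 43 at every step), the values g(0), g(1), …, g(42) are: 0, 1, 42, 37, 1, 37, 6, 7, 42, 36, 6, 1, 37, 36, 36, 36, 1, 36, 7, 37, 37, 1, 42, 6, 6, 36, 7, 42, 7, 7, 7, 6, 42, 37, 7, 1, 36, 37, 6, 42, 6, 1, 42.
The distinct values are {0, 1, 6, 7, 36, 37, 42}; there are 7 of them.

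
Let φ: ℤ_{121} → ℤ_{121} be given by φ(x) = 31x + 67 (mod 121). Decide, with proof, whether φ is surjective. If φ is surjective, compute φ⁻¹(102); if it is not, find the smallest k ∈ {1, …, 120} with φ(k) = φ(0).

Since gcd(31, 121) = 1, 31 is invertible modulo 121. Euclid's algorithm: 121 = 3·31 + 28, 31 = 1·28 + 3, 28 = 9·3 + 1; back-substituting gives 1 = 82·31 − 21·121, so 31⁻¹ ≡ 82 (mod 121).
Then y ↦ 82(y − 67) is a two-sided inverse to φ, so every y ∈ ℤ_{121} has a preimage.
Therefore φ is surjective.
Since φ is surjective, we compute φ⁻¹(102): solve 31x + 67 ≡ 102 (mod 121), i.e. 31x ≡ 35 (mod 121).
Multiplying by 31⁻¹ = 82 gives x ≡ 82·35 = 2870 = 23·121 + 87 ≡ 87 (mod 121).
Check: φ(87) = 31·87 + 67 = 2764 = 22·121 + 102 ≡ 102 (mod 121).

87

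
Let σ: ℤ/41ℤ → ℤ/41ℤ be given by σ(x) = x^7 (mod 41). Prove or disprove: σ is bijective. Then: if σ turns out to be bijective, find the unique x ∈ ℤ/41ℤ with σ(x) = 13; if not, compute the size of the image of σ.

17

Since 41 is prime, the nonzero elements of ℤ/41ℤ form a cyclic group of order 40.
As gcd(7, 40) = 1, raising to the 7th power is a bijection on this group: if a^7 ≡ b^7 then (ab^{−1})^7 = 1, and the only element of order dividing gcd(7, 40) = 1 is 1, so a = b.
With σ(0) = 0 this makes σ injective on all of ℤ/41ℤ, hence bijective (finite equal-size domain and codomain). In particular σ is bijective.
Since σ is bijective, we find the preimage of 13. The inverse of x ↦ x^7 on (ℤ/41ℤ)^× is x ↦ x^23, because 7·23 = 161 = 4·40 + 1 ≡ 1 (mod 40) and x^{40} = 1 for x ≠ 0 (Fermat). So σ⁻¹(13) = 13^23 mod 41.
Repeated squaring mod 41: 13^1 ≡ 13, 13^2 ≡ 13² = 169 ≡ 5, 13^4 ≡ 5² = 25, 13^8 ≡ 25² = 625 ≡ 10, 13^16 ≡ 10² = 100 ≡ 18. Since 23 = 16 + 4 + 2 + 1, 13^23 ≡ 18·25·5·13: 18·25 = 450 ≡ 40, then 40·5 = 200 ≡ 36, then 36·13 = 468 ≡ 17. So 13^23 ≡ 17 (mod 41).
Hence σ⁻¹(13) = 17.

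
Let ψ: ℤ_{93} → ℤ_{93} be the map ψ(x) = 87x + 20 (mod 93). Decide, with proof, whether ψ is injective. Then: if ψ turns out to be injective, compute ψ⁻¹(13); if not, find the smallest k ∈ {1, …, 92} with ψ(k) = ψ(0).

We have gcd(87, 93) = 3 > 1. Taking x_1 = 0 and x_2 = 31: ψ(0) = 20 and ψ(31) = 87·31 + 20 = 2717 ≡ 20 (mod 93).
So ψ(0) = ψ(31) while 0 ≠ 31, hence ψ is not injective.
Since ψ is not injective, we find the least positive k with ψ(k) = ψ(0): this means 87k ≡ 0 (mod 93), i.e. 93 ∣ 87k. Since gcd(87, 93) = 3, dividing through by 3 this holds exactly when 31 ∣ 29k, and as gcd(29, 31) = 1, exactly when 31 ∣ k.
The smallest positive such k is 31.

31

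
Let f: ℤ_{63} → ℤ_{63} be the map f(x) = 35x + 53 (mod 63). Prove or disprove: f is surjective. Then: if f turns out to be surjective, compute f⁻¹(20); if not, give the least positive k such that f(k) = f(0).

9

Since gcd(35, 63) = 7, we have 35x ≡ 0 (mod 7) for all x, so f(x) ≡ 4 (mod 7).
But 0 ≢ 4 (mod 7), so 0 ∈ ℤ_{63} has no preimage. Therefore f is not surjective.
Since f is not surjective, we find the least positive k with f(k) = f(0): this means 35k ≡ 0 (mod 63), i.e. 63 ∣ 35k. Since gcd(35, 63) = 7, dividing through by 7 this holds exactly when 9 ∣ 5k, and as gcd(5, 9) = 1, exactly when 9 ∣ k.
The smallest positive such k is 9.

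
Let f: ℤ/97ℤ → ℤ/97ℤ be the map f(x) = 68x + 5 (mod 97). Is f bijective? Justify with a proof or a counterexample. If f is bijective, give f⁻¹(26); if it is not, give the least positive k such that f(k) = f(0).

16

Recall that f is injective if f(x_1) = f(x_2) implies x_1 = x_2.
Suppose f(x_1) = f(x_2) in ℤ/97ℤ. Then 68x_1 + 5 ≡ 68x_2 + 5 (mod 97), therefore 68(x_1 − x_2) ≡ 0 (mod 97).
Since gcd(68, 97) = 1, 68 is invertible modulo 97, thus x_1 − x_2 ≡ 0 (mod 97), i.e. x_1 = x_2.
We now compute 68⁻¹ mod 97 explicitly. Euclid's algorithm: 97 = 1·68 + 29, 68 = 2·29 + 10, 29 = 2·10 + 9, 10 = 1·9 + 1; back-substituting gives 1 = 10·68 − 7·97, so 68⁻¹ ≡ 10 (mod 97).
Then y ↦ 10(y − 5) is a two-sided inverse to f, so every y ∈ ℤ/97ℤ has a preimage.
So f is bijective.
Since f is bijective, we find f⁻¹(26): we need 68x ≡ 26 − 5 ≡ 21 (mod 97). Using 68⁻¹ = 10: x ≡ 10·21 = 210 = 2·97 + 16, so x = 16.
Check: f(16) = 68·16 + 5 = 1093 = 11·97 + 26 ≡ 26 (mod 97).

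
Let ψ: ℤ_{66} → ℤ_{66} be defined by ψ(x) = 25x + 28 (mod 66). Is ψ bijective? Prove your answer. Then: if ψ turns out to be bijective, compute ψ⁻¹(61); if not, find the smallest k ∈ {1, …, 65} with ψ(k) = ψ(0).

If ψ(s) = ψ(t), then 25s ≡ 25t (mod 66). Because gcd(25, 66) = 1, we may cancel 25 to get s ≡ t (mod 66).
We now compute 25⁻¹ mod 66 explicitly. Euclid's algorithm: 66 = 2·25 + 16, 25 = 1·16 + 9, 16 = 1·9 + 7, 9 = 1·7 + 2, 7 = 3·2 + 1; back-substituting gives 1 = 37·25 − 14·66, so 25⁻¹ ≡ 37 (mod 66).
Then y ↦ 37(y − 28) is a two-sided inverse to ψ, so every y ∈ ℤ_{66} has a preimage.
Therefore ψ is bijective.
Since ψ is bijective, we compute ψ⁻¹(61): solve 25x + 28 ≡ 61 (mod 66), i.e. 25x ≡ 33 (mod 66).
Multiplying by 25⁻¹ = 37 gives x ≡ 37·33 = 1221 = 18·66 + 33 ≡ 33 (mod 66).
Check: ψ(33) = 25·33 + 28 = 853 = 12·66 + 61 ≡ 61 (mod 66).

33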